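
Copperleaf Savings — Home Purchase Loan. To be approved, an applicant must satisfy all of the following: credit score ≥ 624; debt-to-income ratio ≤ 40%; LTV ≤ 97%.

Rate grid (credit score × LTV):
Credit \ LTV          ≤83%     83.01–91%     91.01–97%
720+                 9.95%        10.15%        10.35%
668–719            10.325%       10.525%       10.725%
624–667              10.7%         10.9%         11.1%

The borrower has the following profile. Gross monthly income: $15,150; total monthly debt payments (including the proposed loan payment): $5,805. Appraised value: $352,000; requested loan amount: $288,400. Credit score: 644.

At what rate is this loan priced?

Credit score 644 ≥ 624; DTI = 5,805/15,150 = 38.3% ≤ 40%
LTV = 288,400/352,000 = 81.9% ≤ 97%
Row: 644 falls in 624–667. Column: 81.9% falls in ≤83%. Rate = 10.7%.

10.7%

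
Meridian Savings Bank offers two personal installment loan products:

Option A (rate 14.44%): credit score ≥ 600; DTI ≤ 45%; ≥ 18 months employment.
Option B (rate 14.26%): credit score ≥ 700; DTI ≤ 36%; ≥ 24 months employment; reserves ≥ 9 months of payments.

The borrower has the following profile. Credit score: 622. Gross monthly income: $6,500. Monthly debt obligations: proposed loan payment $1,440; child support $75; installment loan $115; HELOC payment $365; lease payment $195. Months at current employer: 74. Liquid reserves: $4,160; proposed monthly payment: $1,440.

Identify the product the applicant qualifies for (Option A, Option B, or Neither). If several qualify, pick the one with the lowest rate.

Option A

Total debts = (1,440 + 75 + 115 + 365 + 195) = 2,190; DTI = 2,190/6,500 = 33.7%.
Reserves = 4,160/1,440 = 2.9 months.
Option A: score 622 ≥ 600; DTI 33.7% ≤ 45%; employment 74 ≥ 18 mo → qualifies.
Option B: score 622 < 700; DTI 33.7% ≤ 36%; employment 74 ≥ 24 mo; reserves 2.9 < 9 mo → does not qualify.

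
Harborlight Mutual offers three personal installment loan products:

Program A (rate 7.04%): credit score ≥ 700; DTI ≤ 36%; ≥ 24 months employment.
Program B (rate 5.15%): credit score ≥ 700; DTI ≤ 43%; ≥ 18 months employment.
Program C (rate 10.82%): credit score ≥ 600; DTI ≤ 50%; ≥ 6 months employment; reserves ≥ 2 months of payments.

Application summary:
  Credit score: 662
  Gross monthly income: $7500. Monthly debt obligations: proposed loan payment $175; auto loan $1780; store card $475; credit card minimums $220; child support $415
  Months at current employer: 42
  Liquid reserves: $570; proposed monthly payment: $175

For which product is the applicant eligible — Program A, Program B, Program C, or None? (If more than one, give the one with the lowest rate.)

Total debts = (175 + 1,780 + 475 + 220 + 415) = 3,065; DTI = 3,065/7,500 = 40.9%.
Reserves = 570/175 = 3.3 months.
Program A: score 662 < 700; DTI 40.9% > 36%; employment 42 ≥ 24 mo → does not qualify.
Program B: score 662 < 700; DTI 40.9% ≤ 43%; employment 42 ≥ 18 mo → does not qualify.
Program C: score 662 ≥ 600; DTI 40.9% ≤ 50%; employment 42 ≥ 6 mo; reserves 3.3 ≥ 2 mo → qualifies.

Program C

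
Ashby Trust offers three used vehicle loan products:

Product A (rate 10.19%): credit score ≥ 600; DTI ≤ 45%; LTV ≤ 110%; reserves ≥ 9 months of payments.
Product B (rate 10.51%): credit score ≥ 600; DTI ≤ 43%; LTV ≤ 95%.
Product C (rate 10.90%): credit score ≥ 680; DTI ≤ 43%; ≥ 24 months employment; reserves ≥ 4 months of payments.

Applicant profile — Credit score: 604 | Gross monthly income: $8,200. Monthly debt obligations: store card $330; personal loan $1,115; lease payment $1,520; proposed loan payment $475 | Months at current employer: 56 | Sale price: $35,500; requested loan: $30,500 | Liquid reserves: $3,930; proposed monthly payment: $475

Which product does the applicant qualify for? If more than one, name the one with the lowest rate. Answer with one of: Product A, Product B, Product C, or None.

Product B

Total debts = (330 + 1,115 + 1,520 + 475) = 3,440; DTI = 3,440/8,200 = 42%.
LTV = 30,500/35,500 = 85.9%.
Reserves = 3,930/475 = 8.3 months.
Product A: score 604 ≥ 600; DTI 42% ≤ 45%; LTV 85.9% ≤ 110%; reserves 8.3 < 9 mo → does not qualify.
Product B: score 604 ≥ 600; DTI 42% ≤ 43%; LTV 85.9% ≤ 95% → qualifies.
Product C: score 604 < 680; DTI 42% ≤ 43%; employment 56 ≥ 24 mo; reserves 8.3 ≥ 4 mo → does not qualify.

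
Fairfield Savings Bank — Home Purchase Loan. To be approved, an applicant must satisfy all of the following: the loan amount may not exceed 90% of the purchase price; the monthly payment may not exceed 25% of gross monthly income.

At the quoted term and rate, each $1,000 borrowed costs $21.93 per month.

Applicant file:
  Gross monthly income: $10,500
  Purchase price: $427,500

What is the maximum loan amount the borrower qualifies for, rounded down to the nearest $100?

Payment cap: 25% × $10,500 = $2,625/month.
At $21.93 per $1,000, that supports 2,625/21.93 × 1,000 ≈ $119,699 → $119,600.
LTV cap: 90% × $427,500 = $384,750 → $384,700.
Binding constraint: payment-to-income.

$119,600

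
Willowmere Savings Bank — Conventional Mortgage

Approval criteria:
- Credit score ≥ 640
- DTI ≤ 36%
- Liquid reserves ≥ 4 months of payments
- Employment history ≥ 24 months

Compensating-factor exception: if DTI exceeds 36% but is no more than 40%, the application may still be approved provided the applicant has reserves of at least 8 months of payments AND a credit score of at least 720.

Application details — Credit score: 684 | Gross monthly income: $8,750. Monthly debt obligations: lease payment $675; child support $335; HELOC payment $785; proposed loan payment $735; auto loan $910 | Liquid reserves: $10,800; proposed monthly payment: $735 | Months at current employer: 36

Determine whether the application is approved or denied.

Denied

Credit score 684 ≥ 640 (meets base)
Total debts = (675 + 335 + 785 + 735 + 910) = 3,440. DTI = 3,440/8,750 = 39.3% > 36% — standard DTI limit exceeded.
Reserves = 10,800/735 = 14.7 months ≥ 4
Employment 36 ≥ 24 months
39.3% falls in the override range (36%–40%), so the compensating-factor test applies.
Override check — reserves: 14.7 mo (ok); score: 684 (below 720).
Override conditions not both satisfied; exception does not apply.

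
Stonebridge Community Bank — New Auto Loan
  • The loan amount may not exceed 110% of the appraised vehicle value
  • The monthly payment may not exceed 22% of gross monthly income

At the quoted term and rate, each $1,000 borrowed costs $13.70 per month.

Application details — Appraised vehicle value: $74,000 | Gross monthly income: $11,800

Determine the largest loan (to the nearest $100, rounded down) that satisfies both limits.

Payment cap: 22% × $11,800 = $2,596/month.
At $13.70 per $1,000, that supports 2,596/13.70 × 1,000 ≈ $189,489 → $189,400.
LTV cap: 110% × $74,000 = $81,400 → $81,400.
Binding constraint: loan-to-value.

$81,400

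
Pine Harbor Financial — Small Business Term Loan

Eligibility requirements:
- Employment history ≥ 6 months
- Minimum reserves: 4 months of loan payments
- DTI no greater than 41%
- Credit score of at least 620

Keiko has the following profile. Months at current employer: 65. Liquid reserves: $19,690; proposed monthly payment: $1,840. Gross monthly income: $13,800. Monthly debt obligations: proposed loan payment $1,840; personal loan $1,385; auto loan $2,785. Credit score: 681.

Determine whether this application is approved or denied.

Denied

Employment 65 ≥ 6 months
Reserves: 19,690 ÷ 1,840 = 10.7 months (meets 4-month minimum)
Total monthly debts = (1,840 + 1,385 + 2,785) = 6,010. DTI: 6,010 ÷ 13,800 = 43.6%, exceeds the 41% cap
Credit score 681 ≥ 620 (meets)
Fails on DTI.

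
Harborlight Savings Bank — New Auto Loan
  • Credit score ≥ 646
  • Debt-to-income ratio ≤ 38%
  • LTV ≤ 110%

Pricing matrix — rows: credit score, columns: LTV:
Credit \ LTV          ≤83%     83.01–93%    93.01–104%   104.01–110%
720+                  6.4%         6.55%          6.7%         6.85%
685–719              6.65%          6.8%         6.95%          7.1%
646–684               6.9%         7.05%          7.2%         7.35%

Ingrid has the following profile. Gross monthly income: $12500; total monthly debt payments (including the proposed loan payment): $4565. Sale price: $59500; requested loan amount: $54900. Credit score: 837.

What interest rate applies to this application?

6.55%

Credit score 837 ≥ 646; Debt-to-income = 4,565/12,500 = 36.5% — meets 38% limit
Loan-to-value = 54,900/59,500 = 92.3% — pass (110% max)
Score 837 is in the 720+ band; LTV 92.3% is in the 83.01–93% band → 6.55%.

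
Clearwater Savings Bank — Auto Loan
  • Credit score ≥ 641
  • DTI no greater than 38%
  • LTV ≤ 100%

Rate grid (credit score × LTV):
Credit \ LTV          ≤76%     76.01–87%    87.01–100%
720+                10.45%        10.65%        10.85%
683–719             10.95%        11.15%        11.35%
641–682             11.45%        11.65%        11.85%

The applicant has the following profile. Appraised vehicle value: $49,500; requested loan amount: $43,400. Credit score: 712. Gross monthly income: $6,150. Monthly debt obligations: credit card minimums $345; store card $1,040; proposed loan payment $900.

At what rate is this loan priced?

Credit score 712 ≥ 641; Total monthly debts = (345 + 1,040 + 900) = 2,285. DTI = 2,285/6,150 = 37.2% ≤ 38%
LTV: 43,400 ÷ 49,500 = 87.7%, within 100% cap
Row: 712 falls in 683–719. Column: 87.7% falls in 87.01–100%. Rate = 11.35%.

11.35%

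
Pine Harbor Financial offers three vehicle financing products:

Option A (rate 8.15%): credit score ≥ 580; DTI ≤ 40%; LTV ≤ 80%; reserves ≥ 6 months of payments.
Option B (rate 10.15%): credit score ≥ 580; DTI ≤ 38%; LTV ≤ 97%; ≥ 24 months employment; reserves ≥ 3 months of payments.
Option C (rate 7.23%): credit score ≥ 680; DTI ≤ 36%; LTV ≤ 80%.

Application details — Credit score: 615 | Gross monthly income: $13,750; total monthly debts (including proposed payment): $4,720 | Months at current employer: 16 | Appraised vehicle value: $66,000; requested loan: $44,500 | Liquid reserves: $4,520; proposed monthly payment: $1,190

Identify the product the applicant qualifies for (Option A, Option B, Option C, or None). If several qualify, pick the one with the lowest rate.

DTI = 4,720/13,750 = 34.3%.
LTV = 44,500/66,000 = 67.4%.
Reserves = 4,520/1,190 = 3.8 months.
Option A: score 615 ≥ 580; DTI 34.3% ≤ 40%; LTV 67.4% ≤ 80%; reserves 3.8 < 6 mo → does not qualify.
Option B: score 615 ≥ 580; DTI 34.3% ≤ 38%; LTV 67.4% ≤ 97%; employment 16 < 24 mo; reserves 3.8 ≥ 3 mo → does not qualify.
Option C: score 615 < 680; DTI 34.3% ≤ 36%; LTV 67.4% ≤ 80% → does not qualify.

None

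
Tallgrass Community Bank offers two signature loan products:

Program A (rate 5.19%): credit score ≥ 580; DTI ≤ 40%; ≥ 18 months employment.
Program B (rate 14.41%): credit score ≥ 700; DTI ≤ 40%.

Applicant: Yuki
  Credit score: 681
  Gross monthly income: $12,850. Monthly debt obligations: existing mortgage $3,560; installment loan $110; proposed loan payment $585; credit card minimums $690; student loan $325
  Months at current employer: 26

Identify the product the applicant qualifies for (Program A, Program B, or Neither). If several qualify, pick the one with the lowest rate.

Neither

Total debts = (3,560 + 110 + 585 + 690 + 325) = 5,270; DTI = 5,270/12,850 = 41%.
Program A: score 681 ≥ 580; DTI 41% > 40%; employment 26 ≥ 18 mo → does not qualify.
Program B: score 681 < 700; DTI 41% > 40% → does not qualify.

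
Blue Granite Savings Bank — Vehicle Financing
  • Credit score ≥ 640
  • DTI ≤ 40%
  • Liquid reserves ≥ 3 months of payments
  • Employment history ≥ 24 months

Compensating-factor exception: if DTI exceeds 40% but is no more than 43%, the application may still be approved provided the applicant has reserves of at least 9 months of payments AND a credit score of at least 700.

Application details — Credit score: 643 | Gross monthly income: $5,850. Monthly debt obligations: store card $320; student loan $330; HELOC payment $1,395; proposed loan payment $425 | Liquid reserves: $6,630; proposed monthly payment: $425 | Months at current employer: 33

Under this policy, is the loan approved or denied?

Credit score 643 ≥ 640 (meets base)
Total debts = (320 + 330 + 1,395 + 425) = 2,470. DTI = 2,470/5,850 = 42.2% > 40% — standard DTI limit exceeded.
Reserves = 6,630/425 = 15.6 months ≥ 3
Employment 33 ≥ 24 months
42.2% falls in the override range (40%–43%), so the compensating-factor test applies.
Reserves 15.6 ≥ 9 months; credit score 643 < 700.
Override conditions not both satisfied; exception does not apply.

Denied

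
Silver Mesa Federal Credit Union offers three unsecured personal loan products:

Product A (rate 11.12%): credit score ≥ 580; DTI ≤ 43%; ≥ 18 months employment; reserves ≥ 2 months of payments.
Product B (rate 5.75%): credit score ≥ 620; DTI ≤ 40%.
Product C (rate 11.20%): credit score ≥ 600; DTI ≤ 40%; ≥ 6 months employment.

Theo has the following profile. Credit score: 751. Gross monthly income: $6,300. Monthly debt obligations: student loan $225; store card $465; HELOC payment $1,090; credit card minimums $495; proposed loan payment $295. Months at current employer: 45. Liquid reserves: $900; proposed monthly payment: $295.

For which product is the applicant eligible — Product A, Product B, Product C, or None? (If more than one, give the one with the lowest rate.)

Product A

Total debts = (225 + 465 + 1,090 + 495 + 295) = 2,570; DTI = 2,570/6,300 = 40.8%.
Reserves = 900/295 = 3.1 months.
Product A: score 751 ≥ 580; DTI 40.8% ≤ 43%; employment 45 ≥ 18 mo; reserves 3.1 ≥ 2 mo → qualifies.
Product B: score 751 ≥ 620; DTI 40.8% > 40% → does not qualify.
Product C: score 751 ≥ 600; DTI 40.8% > 40%; employment 45 ≥ 6 mo → does not qualify.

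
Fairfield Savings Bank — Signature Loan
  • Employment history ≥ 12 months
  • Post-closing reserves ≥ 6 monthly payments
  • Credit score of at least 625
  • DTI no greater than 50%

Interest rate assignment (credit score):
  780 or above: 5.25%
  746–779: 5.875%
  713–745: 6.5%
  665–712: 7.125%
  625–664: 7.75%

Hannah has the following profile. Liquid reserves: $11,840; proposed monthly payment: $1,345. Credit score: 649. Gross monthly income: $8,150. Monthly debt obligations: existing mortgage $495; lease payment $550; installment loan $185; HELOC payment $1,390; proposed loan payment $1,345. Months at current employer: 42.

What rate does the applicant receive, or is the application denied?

Approved at 7.75%

Credit score 649 ≥ 625 (meets minimum)
Total monthly debts = (495 + 550 + 185 + 1,390 + 1,345) = 3,965. Debt-to-income = 3,965/8,150 = 48.7% — meets 50% limit
Reserves: 11,840 ÷ 1,345 = 8.8 months (meets 6-month minimum)
Employment 42 ≥ 12 months
All requirements met. Score 649 falls in the 625–664 tier → 7.75%.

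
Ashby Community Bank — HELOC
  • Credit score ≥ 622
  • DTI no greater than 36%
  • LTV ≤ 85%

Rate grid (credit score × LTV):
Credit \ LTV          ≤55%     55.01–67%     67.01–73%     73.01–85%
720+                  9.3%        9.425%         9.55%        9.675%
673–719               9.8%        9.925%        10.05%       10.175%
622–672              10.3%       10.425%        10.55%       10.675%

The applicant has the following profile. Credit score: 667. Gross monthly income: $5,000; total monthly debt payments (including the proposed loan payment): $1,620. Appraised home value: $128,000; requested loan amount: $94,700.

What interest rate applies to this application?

Credit score 667 ≥ 622; DTI: 1,620 ÷ 5,000 = 32.4%, within the 36% cap
Loan-to-value = 94,700/128,000 = 74% — pass (85% max)
Score 667 is in the 622–672 band; LTV 74% is in the 73.01–85% band → 10.675%.

10.675%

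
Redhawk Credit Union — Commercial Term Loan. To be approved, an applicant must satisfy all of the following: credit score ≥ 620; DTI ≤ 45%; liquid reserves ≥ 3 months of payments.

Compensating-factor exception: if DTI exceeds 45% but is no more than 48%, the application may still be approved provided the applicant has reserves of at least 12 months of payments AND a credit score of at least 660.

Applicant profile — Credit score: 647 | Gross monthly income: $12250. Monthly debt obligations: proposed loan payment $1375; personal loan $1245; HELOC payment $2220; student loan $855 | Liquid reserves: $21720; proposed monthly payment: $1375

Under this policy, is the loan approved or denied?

Denied

Credit score 647 ≥ 620 (meets base)
Total debts = (1,375 + 1,245 + 2,220 + 855) = 5,695. DTI = 5,695/12,250 = 46.5% > 45% — standard DTI limit exceeded.
Reserves = 21,720/1,375 = 15.8 months ≥ 3
46.5% falls in the override range (45%–48%), so the compensating-factor test applies.
Reserves 15.8 ≥ 12 months; credit score 647 < 660.
Compensating-factor requirement not fully met.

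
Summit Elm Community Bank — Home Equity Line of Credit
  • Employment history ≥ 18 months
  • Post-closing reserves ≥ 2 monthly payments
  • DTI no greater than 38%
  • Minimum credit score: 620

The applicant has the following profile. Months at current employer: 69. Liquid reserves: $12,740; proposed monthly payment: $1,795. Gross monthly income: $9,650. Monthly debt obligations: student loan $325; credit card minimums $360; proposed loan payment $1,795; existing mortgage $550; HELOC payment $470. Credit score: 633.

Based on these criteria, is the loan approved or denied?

Employment 69 ≥ 18 months
Liquid reserves cover 12,740/1,795 = 7.1 months — ≥ 2 required
Total monthly debts = (325 + 360 + 1,795 + 550 + 470) = 3,500. DTI: 3,500 ÷ 9,650 = 36.3%, within the 38% cap
Credit score 633 ≥ 620 (meets)
All criteria satisfied.

Approved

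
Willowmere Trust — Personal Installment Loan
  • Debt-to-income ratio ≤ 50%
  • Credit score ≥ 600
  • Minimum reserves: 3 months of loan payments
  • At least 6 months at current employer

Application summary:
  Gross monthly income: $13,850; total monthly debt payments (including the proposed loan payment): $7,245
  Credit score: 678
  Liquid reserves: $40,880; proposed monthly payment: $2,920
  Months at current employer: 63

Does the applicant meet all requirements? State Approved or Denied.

DTI = 7,245/13,850 = 52.3% > 50%
Credit score 678 ≥ 600 (meets)
Reserves = 40,880/2,920 = 14.0 months ≥ 3
Employment 63 ≥ 6 months
Fails on DTI.

Denied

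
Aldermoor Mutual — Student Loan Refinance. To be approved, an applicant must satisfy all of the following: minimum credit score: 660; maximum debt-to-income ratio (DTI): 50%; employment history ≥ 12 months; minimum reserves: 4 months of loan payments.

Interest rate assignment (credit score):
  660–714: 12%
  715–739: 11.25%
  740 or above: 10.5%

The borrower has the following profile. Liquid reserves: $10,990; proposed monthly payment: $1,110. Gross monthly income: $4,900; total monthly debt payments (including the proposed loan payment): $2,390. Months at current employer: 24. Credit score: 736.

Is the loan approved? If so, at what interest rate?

Credit score 736 ≥ 660 (meets minimum)
Liquid reserves cover 10,990/1,110 = 9.9 months — ≥ 4 required
Employment 24 ≥ 12 months
DTI: 2,390 ÷ 4,900 = 48.8%, within the 50% cap
All requirements met. Score 736 falls in the 715–739 tier → 11.25%.

Approved at 11.25%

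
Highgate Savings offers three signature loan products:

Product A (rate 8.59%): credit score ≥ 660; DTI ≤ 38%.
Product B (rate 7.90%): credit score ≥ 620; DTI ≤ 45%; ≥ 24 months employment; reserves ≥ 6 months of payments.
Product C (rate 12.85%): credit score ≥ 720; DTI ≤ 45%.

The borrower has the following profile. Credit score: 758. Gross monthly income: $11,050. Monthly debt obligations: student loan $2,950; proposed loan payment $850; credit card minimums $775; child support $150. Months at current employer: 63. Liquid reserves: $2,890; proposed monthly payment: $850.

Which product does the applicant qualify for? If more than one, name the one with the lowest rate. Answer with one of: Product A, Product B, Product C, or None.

Total debts = (2,950 + 850 + 775 + 150) = 4,725; DTI = 4,725/11,050 = 42.8%.
Reserves = 2,890/850 = 3.4 months.
Product A: score 758 ≥ 660; DTI 42.8% > 38% → does not qualify.
Product B: score 758 ≥ 620; DTI 42.8% ≤ 45%; employment 63 ≥ 24 mo; reserves 3.4 < 6 mo → does not qualify.
Product C: score 758 ≥ 720; DTI 42.8% ≤ 45% → qualifies.

Product C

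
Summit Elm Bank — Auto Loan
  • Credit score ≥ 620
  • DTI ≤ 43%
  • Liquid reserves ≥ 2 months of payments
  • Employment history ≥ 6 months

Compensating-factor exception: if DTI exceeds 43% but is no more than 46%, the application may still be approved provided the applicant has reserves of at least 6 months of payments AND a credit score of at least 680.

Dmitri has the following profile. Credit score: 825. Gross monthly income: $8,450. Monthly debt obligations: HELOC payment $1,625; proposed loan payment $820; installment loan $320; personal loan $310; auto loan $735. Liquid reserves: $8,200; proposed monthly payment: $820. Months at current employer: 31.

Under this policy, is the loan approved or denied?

Approved

Credit score 825 ≥ 620 (meets base)
Total debts = (1,625 + 820 + 320 + 310 + 735) = 3,810. DTI: 3,810 ÷ 8,450 = 45.1%, over the 43% base limit.
Reserves = 8,200/820 = 10.0 months ≥ 2
Employment 31 ≥ 6 months
45.1% falls in the override range (43%–46%), so the compensating-factor test applies.
Override check — reserves: 10.0 mo (ok); score: 825 (ok).
Both compensating conditions met → exception applies.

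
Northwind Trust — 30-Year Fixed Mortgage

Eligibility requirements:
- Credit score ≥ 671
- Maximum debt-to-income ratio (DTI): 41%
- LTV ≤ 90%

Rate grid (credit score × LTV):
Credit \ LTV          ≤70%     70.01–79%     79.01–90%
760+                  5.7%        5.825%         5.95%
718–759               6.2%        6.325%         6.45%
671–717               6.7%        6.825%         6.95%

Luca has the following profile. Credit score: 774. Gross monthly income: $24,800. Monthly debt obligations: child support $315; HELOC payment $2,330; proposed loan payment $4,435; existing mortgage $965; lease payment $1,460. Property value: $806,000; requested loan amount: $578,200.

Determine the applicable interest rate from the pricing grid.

Credit score 774 ≥ 671; Total monthly debts = (315 + 2,330 + 4,435 + 965 + 1,460) = 9,505. DTI = 9,505/24,800 = 38.3% ≤ 41%
LTV = 578,200/806,000 = 71.7% ≤ 90%
Row: 774 falls in 760+. Column: 71.7% falls in 70.01–79%. Rate = 5.825%.

5.825%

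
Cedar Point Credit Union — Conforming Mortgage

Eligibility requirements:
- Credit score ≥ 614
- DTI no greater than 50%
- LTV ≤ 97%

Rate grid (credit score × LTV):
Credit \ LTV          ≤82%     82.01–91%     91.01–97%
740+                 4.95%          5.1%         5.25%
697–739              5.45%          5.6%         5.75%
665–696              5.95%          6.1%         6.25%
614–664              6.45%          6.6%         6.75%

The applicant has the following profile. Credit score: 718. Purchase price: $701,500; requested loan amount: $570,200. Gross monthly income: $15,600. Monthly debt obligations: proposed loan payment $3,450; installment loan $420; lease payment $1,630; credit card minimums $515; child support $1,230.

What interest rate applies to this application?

Credit score 718 ≥ 614; Total monthly debts = (3,450 + 420 + 1,630 + 515 + 1,230) = 7,245. Debt-to-income = 7,245/15,600 = 46.4% — meets 50% limit
LTV: 570,200 ÷ 701,500 = 81.3%, within 97% cap
Row: 718 falls in 697–739. Column: 81.3% falls in ≤82%. Rate = 5.45%.

5.45%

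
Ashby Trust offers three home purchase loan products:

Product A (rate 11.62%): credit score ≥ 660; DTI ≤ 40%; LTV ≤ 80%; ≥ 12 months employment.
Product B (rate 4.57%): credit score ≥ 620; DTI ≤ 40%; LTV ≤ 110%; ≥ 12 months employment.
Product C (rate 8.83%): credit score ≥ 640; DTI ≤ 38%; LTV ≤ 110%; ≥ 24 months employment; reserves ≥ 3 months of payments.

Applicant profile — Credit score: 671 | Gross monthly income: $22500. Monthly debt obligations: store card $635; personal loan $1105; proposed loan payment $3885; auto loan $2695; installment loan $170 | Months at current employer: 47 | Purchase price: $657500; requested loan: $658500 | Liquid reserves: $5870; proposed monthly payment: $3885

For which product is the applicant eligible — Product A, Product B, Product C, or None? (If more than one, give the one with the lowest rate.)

Product B

Total debts = (635 + 1,105 + 3,885 + 2,695 + 170) = 8,490; DTI = 8,490/22,500 = 37.7%.
LTV = 658,500/657,500 = 100.2%.
Reserves = 5,870/3,885 = 1.5 months.
Product A: score 671 ≥ 660; DTI 37.7% ≤ 40%; LTV 100.2% > 80%; employment 47 ≥ 12 mo → does not qualify.
Product B: score 671 ≥ 620; DTI 37.7% ≤ 40%; LTV 100.2% ≤ 110%; employment 47 ≥ 12 mo → qualifies.
Product C: score 671 ≥ 640; DTI 37.7% ≤ 38%; LTV 100.2% ≤ 110%; employment 47 ≥ 24 mo; reserves 1.5 < 3 mo → does not qualify.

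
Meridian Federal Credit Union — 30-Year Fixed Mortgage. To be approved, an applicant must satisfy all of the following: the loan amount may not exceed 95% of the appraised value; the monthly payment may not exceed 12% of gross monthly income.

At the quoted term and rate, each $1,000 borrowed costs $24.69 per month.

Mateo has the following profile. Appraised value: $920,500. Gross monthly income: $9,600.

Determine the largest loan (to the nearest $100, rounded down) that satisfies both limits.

$46,600

Payment cap: 12% × $9,600 = $1,152/month.
At $24.69 per $1,000, that supports 1,152/24.69 × 1,000 ≈ $46,658 → $46,600.
LTV cap: 95% × $920,500 = $874,475 → $874,400.
Binding constraint: payment-to-income.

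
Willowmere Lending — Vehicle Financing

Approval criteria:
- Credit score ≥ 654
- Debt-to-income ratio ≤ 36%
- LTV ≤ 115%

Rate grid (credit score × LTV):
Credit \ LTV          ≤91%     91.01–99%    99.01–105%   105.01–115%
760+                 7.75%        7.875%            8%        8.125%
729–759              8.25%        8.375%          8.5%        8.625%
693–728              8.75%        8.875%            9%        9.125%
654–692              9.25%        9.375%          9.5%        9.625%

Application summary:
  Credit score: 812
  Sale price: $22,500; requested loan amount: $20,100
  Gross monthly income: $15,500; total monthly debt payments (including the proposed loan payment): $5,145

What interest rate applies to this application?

7.75%

Credit score 812 ≥ 654; DTI: 5,145 ÷ 15,500 = 33.2%, within the 36% cap
LTV = 20,100/22,500 = 89.3% ≤ 115%
Score 812 is in the 760+ band; LTV 89.3% is in the ≤91% band → 7.75%.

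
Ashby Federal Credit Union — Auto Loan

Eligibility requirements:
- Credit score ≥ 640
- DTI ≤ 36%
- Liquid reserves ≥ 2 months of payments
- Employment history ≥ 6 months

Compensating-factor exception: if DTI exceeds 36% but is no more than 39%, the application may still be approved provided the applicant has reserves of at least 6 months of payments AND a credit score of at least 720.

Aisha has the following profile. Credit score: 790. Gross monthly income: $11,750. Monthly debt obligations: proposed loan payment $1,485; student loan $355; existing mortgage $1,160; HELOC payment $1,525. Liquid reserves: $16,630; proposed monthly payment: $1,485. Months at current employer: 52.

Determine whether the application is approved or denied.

Approved

Credit score 790 ≥ 640 (meets base)
Total debts = (1,485 + 355 + 1,160 + 1,525) = 4,525. DTI: 4,525 ÷ 11,750 = 38.5%, over the 36% base limit.
Liquid reserves cover 16,630/1,485 = 11.2 months — ≥ 2 required
Employment 52 ≥ 6 months
DTI 38.5% is within the 36%–39% exception band; checking compensating factors.
Reserves 11.2 ≥ 6 months; credit score 790 ≥ 720.
Both compensating conditions met → exception applies.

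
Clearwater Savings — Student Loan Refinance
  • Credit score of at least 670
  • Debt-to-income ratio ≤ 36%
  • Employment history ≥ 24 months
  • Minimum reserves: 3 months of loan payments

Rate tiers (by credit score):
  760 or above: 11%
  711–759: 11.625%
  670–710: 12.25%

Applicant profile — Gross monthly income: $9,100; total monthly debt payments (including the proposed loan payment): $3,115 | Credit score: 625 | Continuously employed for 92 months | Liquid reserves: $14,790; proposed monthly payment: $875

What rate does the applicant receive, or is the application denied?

Credit score 625 < 670 (below minimum)
Reserves: 14,790 ÷ 875 = 16.9 months (meets 3-month minimum)
DTI: 3,115 ÷ 9,100 = 34.2%, within the 36% cap
Employment 92 ≥ 24 months
Not all requirements met → denied.

Denied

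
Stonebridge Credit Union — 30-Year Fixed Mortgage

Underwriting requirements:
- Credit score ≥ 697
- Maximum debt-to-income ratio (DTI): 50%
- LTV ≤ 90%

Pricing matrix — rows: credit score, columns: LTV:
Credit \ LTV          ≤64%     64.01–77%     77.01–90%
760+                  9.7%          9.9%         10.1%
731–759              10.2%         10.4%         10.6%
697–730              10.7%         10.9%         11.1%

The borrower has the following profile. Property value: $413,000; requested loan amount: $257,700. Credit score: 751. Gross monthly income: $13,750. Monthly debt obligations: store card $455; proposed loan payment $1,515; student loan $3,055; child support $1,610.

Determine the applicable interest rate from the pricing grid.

Credit score 751 ≥ 697; Total monthly debts = (455 + 1,515 + 3,055 + 1,610) = 6,635. Debt-to-income = 6,635/13,750 = 48.3% — meets 50% limit
LTV: 257,700 ÷ 413,000 = 62.4%, within 90% cap
Credit 751 → row 731–759; LTV 62.4% → column ≤64%. Grid cell → 10.2%.

10.2%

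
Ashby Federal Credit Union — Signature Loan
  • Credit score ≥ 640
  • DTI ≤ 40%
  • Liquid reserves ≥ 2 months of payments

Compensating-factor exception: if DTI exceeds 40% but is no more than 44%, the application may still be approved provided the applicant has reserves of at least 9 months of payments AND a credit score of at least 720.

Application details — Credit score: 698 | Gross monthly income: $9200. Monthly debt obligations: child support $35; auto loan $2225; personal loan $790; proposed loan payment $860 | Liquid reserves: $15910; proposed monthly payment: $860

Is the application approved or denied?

Denied

Credit score 698 ≥ 640 (meets base)
Total debts = (35 + 2,225 + 790 + 860) = 3,910. DTI: 3,910 ÷ 9,200 = 42.5%, over the 40% base limit.
Liquid reserves cover 15,910/860 = 18.5 months — ≥ 2 required
DTI 42.5% is within the 40%–44% exception band; checking compensating factors.
Override check — reserves: 18.5 mo (ok); score: 698 (below 720).
Compensating-factor requirement not fully met.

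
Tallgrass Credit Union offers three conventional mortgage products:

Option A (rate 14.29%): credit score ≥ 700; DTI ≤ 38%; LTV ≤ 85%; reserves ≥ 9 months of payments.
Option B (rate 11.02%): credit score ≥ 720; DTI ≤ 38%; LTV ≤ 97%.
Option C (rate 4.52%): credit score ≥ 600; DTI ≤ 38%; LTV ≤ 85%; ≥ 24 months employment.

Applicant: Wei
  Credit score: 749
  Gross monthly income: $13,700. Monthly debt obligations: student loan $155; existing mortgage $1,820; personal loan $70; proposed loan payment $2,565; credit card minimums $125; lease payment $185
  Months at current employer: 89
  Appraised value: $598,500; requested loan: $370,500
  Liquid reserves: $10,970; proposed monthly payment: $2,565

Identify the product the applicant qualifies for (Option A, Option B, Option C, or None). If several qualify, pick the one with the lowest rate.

Option C

Total debts = (155 + 1,820 + 70 + 2,565 + 125 + 185) = 4,920; DTI = 4,920/13,700 = 35.9%.
LTV = 370,500/598,500 = 61.9%.
Reserves = 10,970/2,565 = 4.3 months.
Option A: score 749 ≥ 700; DTI 35.9% ≤ 38%; LTV 61.9% ≤ 85%; reserves 4.3 < 9 mo → does not qualify.
Option B: score 749 ≥ 720; DTI 35.9% ≤ 38%; LTV 61.9% ≤ 97% → qualifies.
Option C: score 749 ≥ 600; DTI 35.9% ≤ 38%; LTV 61.9% ≤ 85%; employment 89 ≥ 24 mo → qualifies.
Qualifying: Option B, Option C. Lowest rate is 4.52% → Option C.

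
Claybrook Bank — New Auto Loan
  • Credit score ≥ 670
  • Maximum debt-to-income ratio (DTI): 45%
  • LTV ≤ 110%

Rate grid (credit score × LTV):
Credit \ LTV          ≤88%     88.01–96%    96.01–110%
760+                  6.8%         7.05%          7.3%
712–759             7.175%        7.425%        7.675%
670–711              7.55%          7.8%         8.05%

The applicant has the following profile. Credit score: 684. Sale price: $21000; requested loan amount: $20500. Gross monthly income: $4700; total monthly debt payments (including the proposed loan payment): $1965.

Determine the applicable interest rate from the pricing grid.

8.05%

Credit score 684 ≥ 670; DTI: 1,965 ÷ 4,700 = 41.8%, within the 45% cap
LTV = 20,500/21,000 = 97.6% ≤ 110%
Score 684 is in the 670–711 band; LTV 97.6% is in the 96.01–110% band → 8.05%.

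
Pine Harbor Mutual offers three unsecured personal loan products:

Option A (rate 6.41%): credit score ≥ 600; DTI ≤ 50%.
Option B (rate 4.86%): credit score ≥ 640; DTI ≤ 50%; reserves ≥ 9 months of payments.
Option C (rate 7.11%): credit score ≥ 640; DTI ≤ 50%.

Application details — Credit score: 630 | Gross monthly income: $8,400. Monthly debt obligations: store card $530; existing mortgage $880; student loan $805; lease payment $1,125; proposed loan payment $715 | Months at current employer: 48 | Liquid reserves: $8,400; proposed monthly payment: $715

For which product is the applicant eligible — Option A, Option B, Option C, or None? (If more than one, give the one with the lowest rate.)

Option A

Total debts = (530 + 880 + 805 + 1,125 + 715) = 4,055; DTI = 4,055/8,400 = 48.3%.
Reserves = 8,400/715 = 11.7 months.
Option A: score 630 ≥ 600; DTI 48.3% ≤ 50% → qualifies.
Option B: score 630 < 640; DTI 48.3% ≤ 50%; reserves 11.7 ≥ 9 mo → does not qualify.
Option C: score 630 < 640; DTI 48.3% ≤ 50% → does not qualify.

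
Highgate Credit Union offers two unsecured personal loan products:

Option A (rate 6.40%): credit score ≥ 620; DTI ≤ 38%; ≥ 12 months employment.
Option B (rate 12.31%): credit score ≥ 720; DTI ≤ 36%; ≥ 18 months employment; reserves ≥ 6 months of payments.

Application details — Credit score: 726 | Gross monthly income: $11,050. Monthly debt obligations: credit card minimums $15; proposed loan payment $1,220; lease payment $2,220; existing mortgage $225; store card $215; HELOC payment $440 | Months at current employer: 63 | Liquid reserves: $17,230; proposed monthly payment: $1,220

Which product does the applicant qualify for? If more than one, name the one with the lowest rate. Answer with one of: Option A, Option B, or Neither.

Total debts = (15 + 1,220 + 2,220 + 225 + 215 + 440) = 4,335; DTI = 4,335/11,050 = 39.2%.
Reserves = 17,230/1,220 = 14.1 months.
Option A: score 726 ≥ 620; DTI 39.2% > 38%; employment 63 ≥ 12 mo → does not qualify.
Option B: score 726 ≥ 720; DTI 39.2% > 36%; employment 63 ≥ 18 mo; reserves 14.1 ≥ 6 mo → does not qualify.

Neither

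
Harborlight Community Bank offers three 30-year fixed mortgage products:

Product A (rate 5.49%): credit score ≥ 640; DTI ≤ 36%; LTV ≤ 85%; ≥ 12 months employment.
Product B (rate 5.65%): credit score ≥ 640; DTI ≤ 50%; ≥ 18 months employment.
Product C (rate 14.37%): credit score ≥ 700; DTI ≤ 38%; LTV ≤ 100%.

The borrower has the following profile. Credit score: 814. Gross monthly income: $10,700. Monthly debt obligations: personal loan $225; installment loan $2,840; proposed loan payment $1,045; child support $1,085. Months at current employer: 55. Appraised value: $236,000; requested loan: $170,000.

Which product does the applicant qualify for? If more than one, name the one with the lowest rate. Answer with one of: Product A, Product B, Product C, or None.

Product B

Total debts = (225 + 2,840 + 1,045 + 1,085) = 5,195; DTI = 5,195/10,700 = 48.6%.
LTV = 170,000/236,000 = 72%.
Product A: score 814 ≥ 640; DTI 48.6% > 36%; LTV 72% ≤ 85%; employment 55 ≥ 12 mo → does not qualify.
Product B: score 814 ≥ 640; DTI 48.6% ≤ 50%; employment 55 ≥ 18 mo → qualifies.
Product C: score 814 ≥ 700; DTI 48.6% > 38%; LTV 72% ≤ 100% → does not qualify.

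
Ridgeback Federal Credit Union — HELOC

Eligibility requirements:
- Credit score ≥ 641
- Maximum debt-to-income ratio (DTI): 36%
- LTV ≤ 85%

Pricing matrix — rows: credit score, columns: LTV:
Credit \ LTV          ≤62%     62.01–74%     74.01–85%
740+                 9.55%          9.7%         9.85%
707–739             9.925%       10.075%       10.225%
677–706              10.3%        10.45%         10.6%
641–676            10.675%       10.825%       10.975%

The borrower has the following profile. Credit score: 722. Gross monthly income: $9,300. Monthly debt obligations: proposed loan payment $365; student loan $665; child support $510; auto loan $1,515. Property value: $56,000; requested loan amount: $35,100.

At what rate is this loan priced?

10.075%

Credit score 722 ≥ 641; Total monthly debts = (365 + 665 + 510 + 1,515) = 3,055. DTI: 3,055 ÷ 9,300 = 32.8%, within the 36% cap
LTV: 35,100 ÷ 56,000 = 62.7%, within 85% cap
Row: 722 falls in 707–739. Column: 62.7% falls in 62.01–74%. Rate = 10.075%.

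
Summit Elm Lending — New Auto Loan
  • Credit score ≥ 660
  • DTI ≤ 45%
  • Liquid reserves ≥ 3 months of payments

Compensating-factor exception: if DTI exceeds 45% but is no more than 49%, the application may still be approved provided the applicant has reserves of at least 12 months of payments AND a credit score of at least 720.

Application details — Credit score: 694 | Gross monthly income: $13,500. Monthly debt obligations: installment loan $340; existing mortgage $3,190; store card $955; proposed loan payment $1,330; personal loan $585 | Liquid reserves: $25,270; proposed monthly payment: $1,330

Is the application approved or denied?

Denied

Credit score 694 ≥ 660 (meets base)
Total debts = (340 + 3,190 + 955 + 1,330 + 585) = 6,400. DTI: 6,400 ÷ 13,500 = 47.4%, over the 45% base limit.
Reserves: 25,270 ÷ 1,330 = 19.0 months (meets 3-month minimum)
DTI 47.4% is within the 45%–49% exception band; checking compensating factors.
Override check — reserves: 19.0 mo (ok); score: 694 (below 720).
Compensating-factor requirement not fully met.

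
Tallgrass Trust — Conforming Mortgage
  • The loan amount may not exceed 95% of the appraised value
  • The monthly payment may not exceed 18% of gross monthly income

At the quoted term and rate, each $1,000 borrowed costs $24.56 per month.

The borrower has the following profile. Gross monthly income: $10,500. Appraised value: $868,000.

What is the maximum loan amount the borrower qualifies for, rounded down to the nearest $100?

$76,900

Payment cap: 18% × $10,500 = $1,890/month.
At $24.56 per $1,000, that supports 1,890/24.56 × 1,000 ≈ $76,954 → $76,900.
LTV cap: 95% × $868,000 = $824,600 → $824,600.
Binding constraint: payment-to-income.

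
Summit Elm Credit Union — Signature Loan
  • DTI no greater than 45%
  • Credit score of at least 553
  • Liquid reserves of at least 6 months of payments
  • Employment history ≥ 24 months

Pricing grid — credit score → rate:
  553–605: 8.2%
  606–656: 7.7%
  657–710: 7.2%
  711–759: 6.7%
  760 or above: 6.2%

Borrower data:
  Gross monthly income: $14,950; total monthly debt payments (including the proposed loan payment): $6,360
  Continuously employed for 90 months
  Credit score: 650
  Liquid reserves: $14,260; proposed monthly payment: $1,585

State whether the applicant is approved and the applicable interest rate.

Credit score 650 ≥ 553 (meets minimum)
Debt-to-income = 6,360/14,950 = 42.5% — meets 45% limit
Reserves: 14,260 ÷ 1,585 = 9.0 months (meets 6-month minimum)
Employment 90 ≥ 24 months
All requirements met. Score 650 falls in the 606–656 tier → 7.7%.

Approved at 7.7%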